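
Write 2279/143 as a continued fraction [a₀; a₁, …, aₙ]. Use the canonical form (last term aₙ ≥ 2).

[15; 1, 14, 1, 8]

2279 = 15×143 + 134
143 = 1×134 + 9
134 = 14×9 + 8
9 = 1×8 + 1
8 = 8×1 + 0  (stop)
So 2279/143 = [15; 1, 14, 1, 8].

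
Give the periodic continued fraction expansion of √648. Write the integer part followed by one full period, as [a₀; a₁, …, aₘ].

[25; 2, 5, 6, 5, 2, 50]

a₀ = ⌊√648⌋ = 25.
With m₀=0, d₀=1 and mₖ₊₁ = dₖaₖ − mₖ, dₖ₊₁ = (n − mₖ₊₁²)/dₖ, aₖ₊₁ = ⌊(a₀+mₖ₊₁)/dₖ₊₁⌋:
  k=1: m=25, d=23, a=2
  k=2: m=21, d=9, a=5
  k=3: m=24, d=8, a=6
  k=4: m=24, d=9, a=5
  k=5: m=21, d=23, a=2
  k=6: m=25, d=1, a=50
d=1 and a=2a₀=50 at k=6, so the next step gives (m, d) = (25, 23) again — its k=1 value — and the period has length 6.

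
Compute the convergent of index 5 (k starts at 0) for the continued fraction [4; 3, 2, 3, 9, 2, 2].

Using pₖ = aₖpₖ₋₁ + pₖ₋₂, qₖ = aₖqₖ₋₁ + qₖ₋₂ (with p₋₁=1, p₋₂=0, q₋₁=0, q₋₂=1):
  k=0: a=4, p=4, q=1
  k=1: a=3, p=13, q=3
  k=2: a=2, p=30, q=7
  k=3: a=3, p=103, q=24
  k=4: a=9, p=957, q=223
  k=5: a=2, p=2017, q=470

2017/470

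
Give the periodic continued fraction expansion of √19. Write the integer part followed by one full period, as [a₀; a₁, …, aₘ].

a₀ = ⌊√19⌋ = 4.
With m₀=0, d₀=1 and mₖ₊₁ = dₖaₖ − mₖ, dₖ₊₁ = (n − mₖ₊₁²)/dₖ, aₖ₊₁ = ⌊(a₀+mₖ₊₁)/dₖ₊₁⌋:
  k=1: m=4, d=3, a=2
  k=2: m=2, d=5, a=1
  k=3: m=3, d=2, a=3
  k=4: m=3, d=5, a=1
  k=5: m=2, d=3, a=2
  k=6: m=4, d=1, a=8
d=1 and a=2a₀=8 at k=6, so the next step gives (m, d) = (4, 3) again — its k=1 value — and the period has length 6.

[4; 2, 1, 3, 1, 2, 8]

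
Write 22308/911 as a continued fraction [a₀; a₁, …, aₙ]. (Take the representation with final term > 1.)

[24; 2, 19, 3, 3, 2]

22308 = 24×911 + 444
911 = 2×444 + 23
444 = 19×23 + 7
23 = 3×7 + 2
7 = 3×2 + 1
2 = 2×1 + 0  (stop)
So 22308/911 = [24; 2, 19, 3, 3, 2].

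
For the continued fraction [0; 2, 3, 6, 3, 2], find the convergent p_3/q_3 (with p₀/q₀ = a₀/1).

19/44

Using pₖ = aₖpₖ₋₁ + pₖ₋₂, qₖ = aₖqₖ₋₁ + qₖ₋₂ (with p₋₁=1, p₋₂=0, q₋₁=0, q₋₂=1):
  k=0: a=0, p=0, q=1
  k=1: a=2, p=1, q=2
  k=2: a=3, p=3, q=7
  k=3: a=6, p=19, q=44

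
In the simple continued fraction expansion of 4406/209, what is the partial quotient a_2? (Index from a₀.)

3

4406 = 21·209 + 17   →  a_0 = 21
209 = 12·17 + 5   →  a_1 = 12
17 = 3·5 + 2   →  a_2 = 3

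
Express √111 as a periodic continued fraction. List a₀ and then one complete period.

[10; 1, 1, 6, 1, 1, 20]

a₀ = ⌊√111⌋ = 10.
With m₀=0, d₀=1 and mₖ₊₁ = dₖaₖ − mₖ, dₖ₊₁ = (n − mₖ₊₁²)/dₖ, aₖ₊₁ = ⌊(a₀+mₖ₊₁)/dₖ₊₁⌋:
  k=1: m=10, d=11, a=1
  k=2: m=1, d=10, a=1
  k=3: m=9, d=3, a=6
  k=4: m=9, d=10, a=1
  k=5: m=1, d=11, a=1
  k=6: m=10, d=1, a=20
d=1 and a=2a₀=20 at k=6, so the next step gives (m, d) = (10, 11) again — its k=1 value — and the period has length 6.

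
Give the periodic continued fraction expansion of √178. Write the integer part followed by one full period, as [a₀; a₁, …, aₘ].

[13; 2, 1, 12, 1, 2, 26]

a₀ = ⌊√178⌋ = 13.
With m₀=0, d₀=1 and mₖ₊₁ = dₖaₖ − mₖ, dₖ₊₁ = (n − mₖ₊₁²)/dₖ, aₖ₊₁ = ⌊(a₀+mₖ₊₁)/dₖ₊₁⌋:
  k=1: m=13, d=9, a=2
  k=2: m=5, d=17, a=1
  k=3: m=12, d=2, a=12
  k=4: m=12, d=17, a=1
  k=5: m=5, d=9, a=2
  k=6: m=13, d=1, a=26
d=1 and a=2a₀=26 at k=6, so the next step gives (m, d) = (13, 9) again — its k=1 value — and the period has length 6.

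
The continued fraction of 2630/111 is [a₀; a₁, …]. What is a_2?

2

2630 = 23·111 + 77   →  a_0 = 23
111 = 1·77 + 34   →  a_1 = 1
77 = 2·34 + 9   →  a_2 = 2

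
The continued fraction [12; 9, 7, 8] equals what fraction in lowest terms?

Fold from the inside: start with 8/1.
  7 + 1/8 = 57/8
  9 + 8/57 = 521/57
  12 + 57/521 = 6309/521

6309/521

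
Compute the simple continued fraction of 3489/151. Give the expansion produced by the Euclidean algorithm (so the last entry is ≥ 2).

[23; 9, 2, 3, 2]

3489 = 23×151 + 16
151 = 9×16 + 7
16 = 2×7 + 2
7 = 3×2 + 1
2 = 2×1 + 0  (stop)
So 3489/151 = [23; 9, 2, 3, 2].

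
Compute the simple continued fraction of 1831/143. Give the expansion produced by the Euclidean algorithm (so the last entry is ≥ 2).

1831 = 12×143 + 115
143 = 1×115 + 28
115 = 4×28 + 3
28 = 9×3 + 1
3 = 3×1 + 0  (stop)
So 1831/143 = [12; 1, 4, 9, 3].

[12; 1, 4, 9, 3]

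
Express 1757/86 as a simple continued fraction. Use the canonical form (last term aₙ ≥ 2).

1757 = 20·86 + 37
86 = 2·37 + 12
37 = 3·12 + 1
12 = 12·1 + 0  (stop)
So 1757/86 = [20; 2, 3, 12].

[20; 2, 3, 12]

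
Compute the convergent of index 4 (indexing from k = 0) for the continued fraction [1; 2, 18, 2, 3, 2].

394/265

Using pₖ = aₖpₖ₋₁ + pₖ₋₂, qₖ = aₖqₖ₋₁ + qₖ₋₂ (with p₋₁=1, p₋₂=0, q₋₁=0, q₋₂=1):
  k=0: a=1, p=1, q=1
  k=1: a=2, p=3, q=2
  k=2: a=18, p=55, q=37
  k=3: a=2, p=113, q=76
  k=4: a=3, p=394, q=265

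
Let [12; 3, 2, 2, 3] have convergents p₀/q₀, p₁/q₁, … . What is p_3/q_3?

209/17

Using pₖ = aₖpₖ₋₁ + pₖ₋₂, qₖ = aₖqₖ₋₁ + qₖ₋₂ (with p₋₁=1, p₋₂=0, q₋₁=0, q₋₂=1):
  k=0: a=12, p=12, q=1
  k=1: a=3, p=37, q=3
  k=2: a=2, p=86, q=7
  k=3: a=2, p=209, q=17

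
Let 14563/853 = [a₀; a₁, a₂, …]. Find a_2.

1

14563 = 17·853 + 62   →  a_0 = 17
853 = 13·62 + 47   →  a_1 = 13
62 = 1·47 + 15   →  a_2 = 1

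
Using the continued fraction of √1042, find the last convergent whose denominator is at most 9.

√1042 = [32; 3, 1, 1, 3, 64, …] (period length 5).
Convergents:
  p_0/q_0 = 32/1
  p_1/q_1 = 97/3
  p_2/q_2 = 129/4
  p_3/q_3 = 226/7
  p_4/q_4 = 807/25
q_3 = 7 ≤ 9 < 25 = q_4, so the answer is 226/7.

226/7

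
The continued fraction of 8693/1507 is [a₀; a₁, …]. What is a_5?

8693 = 5·1507 + 1158   →  a_0 = 5
1507 = 1·1158 + 349   →  a_1 = 1
1158 = 3·349 + 111   →  a_2 = 3
349 = 3·111 + 16   →  a_3 = 3
111 = 6·16 + 15   →  a_4 = 6
16 = 1·15 + 1   →  a_5 = 1

1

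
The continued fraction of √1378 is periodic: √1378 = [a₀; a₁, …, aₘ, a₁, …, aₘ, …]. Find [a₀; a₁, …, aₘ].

[37; 8, 4, 4, 8, 74]

a₀ = ⌊√1378⌋ = 37.
With m₀=0, d₀=1 and mₖ₊₁ = dₖaₖ − mₖ, dₖ₊₁ = (n − mₖ₊₁²)/dₖ, aₖ₊₁ = ⌊(a₀+mₖ₊₁)/dₖ₊₁⌋:
  k=1: m=37, d=9, a=8
  k=2: m=35, d=17, a=4
  k=3: m=33, d=17, a=4
  k=4: m=35, d=9, a=8
  k=5: m=37, d=1, a=74
d=1 and a=2a₀=74 at k=5, so the next step gives (m, d) = (37, 9) again — its k=1 value — and the period has length 5.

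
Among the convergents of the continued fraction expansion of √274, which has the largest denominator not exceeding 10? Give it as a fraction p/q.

149/9

√274 = [16; 1, 1, 4, 4, 1, 1, 32, …] (period length 7).
Convergents:
  p_0/q_0 = 16/1
  p_1/q_1 = 17/1
  p_2/q_2 = 33/2
  p_3/q_3 = 149/9
  p_4/q_4 = 629/38
q_3 = 9 ≤ 10 < 38 = q_4, so the answer is 149/9.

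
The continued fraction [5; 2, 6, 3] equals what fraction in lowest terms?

224/41

Fold from the inside: start with 3/1.
  6 + 1/3 = 19/3
  2 + 3/19 = 41/19
  5 + 19/41 = 224/41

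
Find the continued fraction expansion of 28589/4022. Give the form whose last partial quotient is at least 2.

28589 = 7*4022 + 435
4022 = 9*435 + 107
435 = 4*107 + 7
107 = 15*7 + 2
7 = 3*2 + 1
2 = 2*1 + 0  (stop)
So 28589/4022 = [7; 9, 4, 15, 3, 2].

[7; 9, 4, 15, 3, 2]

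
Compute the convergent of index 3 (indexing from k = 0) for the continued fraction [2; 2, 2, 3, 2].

Using pₖ = aₖpₖ₋₁ + pₖ₋₂, qₖ = aₖqₖ₋₁ + qₖ₋₂ (with p₋₁=1, p₋₂=0, q₋₁=0, q₋₂=1):
  k=0: a=2, p=2, q=1
  k=1: a=2, p=5, q=2
  k=2: a=2, p=12, q=5
  k=3: a=3, p=41, q=17

41/17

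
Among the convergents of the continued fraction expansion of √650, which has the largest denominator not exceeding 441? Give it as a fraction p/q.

5201/204

√650 = [25; 2, 50, …] (period length 2).
Convergents:
  p_0/q_0 = 25/1
  p_1/q_1 = 51/2
  p_2/q_2 = 2575/101
  p_3/q_3 = 5201/204
  p_4/q_4 = 262625/10301
q_3 = 204 ≤ 441 < 10301 = q_4, so the answer is 5201/204.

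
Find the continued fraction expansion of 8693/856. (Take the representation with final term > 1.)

8693 = 10*856 + 133
856 = 6*133 + 58
133 = 2*58 + 17
58 = 3*17 + 7
17 = 2*7 + 3
7 = 2*3 + 1
3 = 3*1 + 0  (stop)
So 8693/856 = [10; 6, 2, 3, 2, 2, 3].

[10; 6, 2, 3, 2, 2, 3]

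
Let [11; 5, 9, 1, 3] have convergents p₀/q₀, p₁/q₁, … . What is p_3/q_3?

Using pₖ = aₖpₖ₋₁ + pₖ₋₂, qₖ = aₖqₖ₋₁ + qₖ₋₂ (with p₋₁=1, p₋₂=0, q₋₁=0, q₋₂=1):
  k=0: a=11, p=11, q=1
  k=1: a=5, p=56, q=5
  k=2: a=9, p=515, q=46
  k=3: a=1, p=571, q=51

571/51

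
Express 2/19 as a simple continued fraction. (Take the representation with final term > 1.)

[0; 9, 2]

2 = 0*19 + 2
19 = 9*2 + 1
2 = 2*1 + 0  (stop)
So 2/19 = [0; 9, 2].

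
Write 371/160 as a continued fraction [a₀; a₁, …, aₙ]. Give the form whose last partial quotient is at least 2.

[2; 3, 7, 3, 2]

371 = 2·160 + 51
160 = 3·51 + 7
51 = 7·7 + 2
7 = 3·2 + 1
2 = 2·1 + 0  (stop)
So 371/160 = [2; 3, 7, 3, 2].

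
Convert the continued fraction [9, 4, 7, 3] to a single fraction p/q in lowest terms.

Fold from the inside: start with 3/1.
  7 + 1/3 = 22/3
  4 + 3/22 = 91/22
  9 + 22/91 = 841/91

841/91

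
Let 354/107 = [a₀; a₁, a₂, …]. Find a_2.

4

354 = 3·107 + 33   →  a_0 = 3
107 = 3·33 + 8   →  a_1 = 3
33 = 4·8 + 1   →  a_2 = 4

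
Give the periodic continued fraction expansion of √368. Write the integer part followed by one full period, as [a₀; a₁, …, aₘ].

[19; 5, 2, 5, 38]

a₀ = ⌊√368⌋ = 19.
With m₀=0, d₀=1 and mₖ₊₁ = dₖaₖ − mₖ, dₖ₊₁ = (n − mₖ₊₁²)/dₖ, aₖ₊₁ = ⌊(a₀+mₖ₊₁)/dₖ₊₁⌋:
  k=1: m=19, d=7, a=5
  k=2: m=16, d=16, a=2
  k=3: m=16, d=7, a=5
  k=4: m=19, d=1, a=38
d=1 and a=2a₀=38 at k=4, so the next step gives (m, d) = (19, 7) again — its k=1 value — and the period has length 4.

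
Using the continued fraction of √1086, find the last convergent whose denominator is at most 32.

725/22

√1086 = [32; 1, 20, 1, 64, …] (period length 4).
Convergents:
  p_0/q_0 = 32/1
  p_1/q_1 = 33/1
  p_2/q_2 = 692/21
  p_3/q_3 = 725/22
  p_4/q_4 = 47092/1429
q_3 = 22 ≤ 32 < 1429 = q_4, so the answer is 725/22.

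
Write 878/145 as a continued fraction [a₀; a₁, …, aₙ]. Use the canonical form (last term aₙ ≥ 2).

[6; 18, 8]

878 = 6×145 + 8
145 = 18×8 + 1
8 = 8×1 + 0  (stop)
So 878/145 = [6; 18, 8].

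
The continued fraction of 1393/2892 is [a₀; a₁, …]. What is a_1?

2

1393 = 0·2892 + 1393   →  a_0 = 0
2892 = 2·1393 + 106   →  a_1 = 2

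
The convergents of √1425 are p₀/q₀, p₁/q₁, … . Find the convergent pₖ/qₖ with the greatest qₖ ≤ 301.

√1425 = [37; 1, 2, 1, 74, …] (period length 4).
Convergents:
  p_0/q_0 = 37/1
  p_1/q_1 = 38/1
  p_2/q_2 = 113/3
  p_3/q_3 = 151/4
  p_4/q_4 = 11287/299
  p_5/q_5 = 11438/303
q_4 = 299 ≤ 301 < 303 = q_5, so the answer is 11287/299.

11287/299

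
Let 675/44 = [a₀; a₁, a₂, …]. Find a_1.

675 = 15·44 + 15   →  a_0 = 15
44 = 2·15 + 14   →  a_1 = 2

2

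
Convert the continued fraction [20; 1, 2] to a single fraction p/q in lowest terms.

62/3

Using pₖ = aₖpₖ₋₁ + pₖ₋₂ and qₖ = aₖqₖ₋₁ + qₖ₋₂:
  k=0: a=20, p=20, q=1
  k=1: a=1, p=21, q=1
  k=2: a=2, p=62, q=3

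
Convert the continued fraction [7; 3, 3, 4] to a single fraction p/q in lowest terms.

Fold from the inside: start with 4/1.
  3 + 1/4 = 13/4
  3 + 4/13 = 43/13
  7 + 13/43 = 314/43

314/43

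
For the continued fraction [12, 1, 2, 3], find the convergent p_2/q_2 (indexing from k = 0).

Using pₖ = aₖpₖ₋₁ + pₖ₋₂, qₖ = aₖqₖ₋₁ + qₖ₋₂ (with p₋₁=1, p₋₂=0, q₋₁=0, q₋₂=1):
  k=0: a=12, p=12, q=1
  k=1: a=1, p=13, q=1
  k=2: a=2, p=38, q=3

38/3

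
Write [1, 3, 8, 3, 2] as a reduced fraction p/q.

Using pₖ = aₖpₖ₋₁ + pₖ₋₂ and qₖ = aₖqₖ₋₁ + qₖ₋₂:
  k=0: a=1, p=1, q=1
  k=1: a=3, p=4, q=3
  k=2: a=8, p=33, q=25
  k=3: a=3, p=103, q=78
  k=4: a=2, p=239, q=181

239/181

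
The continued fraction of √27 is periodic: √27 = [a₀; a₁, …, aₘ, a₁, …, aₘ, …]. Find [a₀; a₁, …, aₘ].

[5; 5, 10]

a₀ = ⌊√27⌋ = 5.
With m₀=0, d₀=1 and mₖ₊₁ = dₖaₖ − mₖ, dₖ₊₁ = (n − mₖ₊₁²)/dₖ, aₖ₊₁ = ⌊(a₀+mₖ₊₁)/dₖ₊₁⌋:
  k=1: m=5, d=2, a=5
  k=2: m=5, d=1, a=10
d=1 and a=2a₀=10 at k=2, so the next step gives (m, d) = (5, 2) again — its k=1 value — and the period has length 2.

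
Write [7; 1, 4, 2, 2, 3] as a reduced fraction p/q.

Fold from the inside: start with 3/1.
  2 + 1/3 = 7/3
  2 + 3/7 = 17/7
  4 + 7/17 = 75/17
  1 + 17/75 = 92/75
  7 + 75/92 = 719/92

719/92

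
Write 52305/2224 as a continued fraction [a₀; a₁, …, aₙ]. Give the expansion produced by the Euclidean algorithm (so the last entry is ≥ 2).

52305 = 23*2224 + 1153
2224 = 1*1153 + 1071
1153 = 1*1071 + 82
1071 = 13*82 + 5
82 = 16*5 + 2
5 = 2*2 + 1
2 = 2*1 + 0  (stop)
So 52305/2224 = [23; 1, 1, 13, 16, 2, 2].

[23; 1, 1, 13, 16, 2, 2]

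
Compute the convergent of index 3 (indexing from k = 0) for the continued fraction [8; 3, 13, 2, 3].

Using pₖ = aₖpₖ₋₁ + pₖ₋₂, qₖ = aₖqₖ₋₁ + qₖ₋₂ (with p₋₁=1, p₋₂=0, q₋₁=0, q₋₂=1):
  k=0: a=8, p=8, q=1
  k=1: a=3, p=25, q=3
  k=2: a=13, p=333, q=40
  k=3: a=2, p=691, q=83

691/83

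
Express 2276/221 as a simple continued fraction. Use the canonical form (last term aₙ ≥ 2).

2276 = 10×221 + 66
221 = 3×66 + 23
66 = 2×23 + 20
23 = 1×20 + 3
20 = 6×3 + 2
3 = 1×2 + 1
2 = 2×1 + 0  (stop)
So 2276/221 = [10; 3, 2, 1, 6, 1, 2].

[10; 3, 2, 1, 6, 1, 2]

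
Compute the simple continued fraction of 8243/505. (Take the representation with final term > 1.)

8243 = 16·505 + 163
505 = 3·163 + 16
163 = 10·16 + 3
16 = 5·3 + 1
3 = 3·1 + 0  (stop)
So 8243/505 = [16; 3, 10, 5, 3].

[16; 3, 10, 5, 3]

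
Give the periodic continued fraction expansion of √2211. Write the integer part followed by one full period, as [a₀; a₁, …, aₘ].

[47; 47, 94]

a₀ = ⌊√2211⌋ = 47.
With m₀=0, d₀=1 and mₖ₊₁ = dₖaₖ − mₖ, dₖ₊₁ = (n − mₖ₊₁²)/dₖ, aₖ₊₁ = ⌊(a₀+mₖ₊₁)/dₖ₊₁⌋:
  k=1: m=47, d=2, a=47
  k=2: m=47, d=1, a=94
d=1 and a=2a₀=94 at k=2, so the next step gives (m, d) = (47, 2) again — its k=1 value — and the period has length 2.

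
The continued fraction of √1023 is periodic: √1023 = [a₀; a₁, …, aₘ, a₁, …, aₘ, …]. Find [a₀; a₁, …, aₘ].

[31; 1, 62]

a₀ = ⌊√1023⌋ = 31.
With m₀=0, d₀=1 and mₖ₊₁ = dₖaₖ − mₖ, dₖ₊₁ = (n − mₖ₊₁²)/dₖ, aₖ₊₁ = ⌊(a₀+mₖ₊₁)/dₖ₊₁⌋:
  k=1: m=31, d=62, a=1
  k=2: m=31, d=1, a=62
d=1 and a=2a₀=62 at k=2, so the next step gives (m, d) = (31, 62) again — its k=1 value — and the period has length 2.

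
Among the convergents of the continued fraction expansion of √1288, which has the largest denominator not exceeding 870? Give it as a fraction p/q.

23220/647

√1288 = [35; 1, 7, 1, 70, …] (period length 4).
Convergents:
  p_0/q_0 = 35/1
  p_1/q_1 = 36/1
  p_2/q_2 = 287/8
  p_3/q_3 = 323/9
  p_4/q_4 = 22897/638
  p_5/q_5 = 23220/647
  p_6/q_6 = 185437/5167
q_5 = 647 ≤ 870 < 5167 = q_6, so the answer is 23220/647.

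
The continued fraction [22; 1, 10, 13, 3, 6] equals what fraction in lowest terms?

Fold from the inside: start with 6/1.
  3 + 1/6 = 19/6
  13 + 6/19 = 253/19
  10 + 19/253 = 2549/253
  1 + 253/2549 = 2802/2549
  22 + 2549/2802 = 64193/2802

64193/2802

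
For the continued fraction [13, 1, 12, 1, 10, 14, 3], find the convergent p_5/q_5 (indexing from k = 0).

30029/2156

Using pₖ = aₖpₖ₋₁ + pₖ₋₂, qₖ = aₖqₖ₋₁ + qₖ₋₂ (with p₋₁=1, p₋₂=0, q₋₁=0, q₋₂=1):
  k=0: a=13, p=13, q=1
  k=1: a=1, p=14, q=1
  k=2: a=12, p=181, q=13
  k=3: a=1, p=195, q=14
  k=4: a=10, p=2131, q=153
  k=5: a=14, p=30029, q=2156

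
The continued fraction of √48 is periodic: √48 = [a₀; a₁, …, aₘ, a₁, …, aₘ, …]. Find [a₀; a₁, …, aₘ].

[6; 1, 12]

a₀ = ⌊√48⌋ = 6.
With m₀=0, d₀=1 and mₖ₊₁ = dₖaₖ − mₖ, dₖ₊₁ = (n − mₖ₊₁²)/dₖ, aₖ₊₁ = ⌊(a₀+mₖ₊₁)/dₖ₊₁⌋:
  k=1: m=6, d=12, a=1
  k=2: m=6, d=1, a=12
d=1 and a=2a₀=12 at k=2, so the next step gives (m, d) = (6, 12) again — its k=1 value — and the period has length 2.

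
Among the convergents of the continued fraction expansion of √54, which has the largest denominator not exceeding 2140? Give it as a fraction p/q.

√54 = [7; 2, 1, 6, 1, 2, 14, …] (period length 6).
Convergents:
  p_0/q_0 = 7/1
  p_1/q_1 = 15/2
  p_2/q_2 = 22/3
  p_3/q_3 = 147/20
  p_4/q_4 = 169/23
  p_5/q_5 = 485/66
  p_6/q_6 = 6959/947
  p_7/q_7 = 14403/1960
  p_8/q_8 = 21362/2907
q_7 = 1960 ≤ 2140 < 2907 = q_8, so the answer is 14403/1960.

14403/1960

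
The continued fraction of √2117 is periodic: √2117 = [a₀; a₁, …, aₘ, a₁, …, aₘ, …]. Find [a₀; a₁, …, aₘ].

a₀ = ⌊√2117⌋ = 46.
With m₀=0, d₀=1 and mₖ₊₁ = dₖaₖ − mₖ, dₖ₊₁ = (n − mₖ₊₁²)/dₖ, aₖ₊₁ = ⌊(a₀+mₖ₊₁)/dₖ₊₁⌋:
  k=1: m=46, d=1, a=92
d=1 and a=2a₀=92 at k=1, so the next step gives (m, d) = (46, 1) again — its k=1 value — and the period has length 1.

[46; 92]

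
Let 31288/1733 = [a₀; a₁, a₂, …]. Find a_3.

31288 = 18·1733 + 94   →  a_0 = 18
1733 = 18·94 + 41   →  a_1 = 18
94 = 2·41 + 12   →  a_2 = 2
41 = 3·12 + 5   →  a_3 = 3

3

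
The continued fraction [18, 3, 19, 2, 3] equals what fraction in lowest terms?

7606/415

Fold from the inside: start with 3/1.
  2 + 1/3 = 7/3
  19 + 3/7 = 136/7
  3 + 7/136 = 415/136
  18 + 136/415 = 7606/415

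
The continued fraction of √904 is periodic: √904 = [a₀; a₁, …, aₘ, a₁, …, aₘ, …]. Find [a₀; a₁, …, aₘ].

a₀ = ⌊√904⌋ = 30.
With m₀=0, d₀=1 and mₖ₊₁ = dₖaₖ − mₖ, dₖ₊₁ = (n − mₖ₊₁²)/dₖ, aₖ₊₁ = ⌊(a₀+mₖ₊₁)/dₖ₊₁⌋:
  k=1: m=30, d=4, a=15
  k=2: m=30, d=1, a=60
d=1 and a=2a₀=60 at k=2, so the next step gives (m, d) = (30, 4) again — its k=1 value — and the period has length 2.

[30; 15, 60]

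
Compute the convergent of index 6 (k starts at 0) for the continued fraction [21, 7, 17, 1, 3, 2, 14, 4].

344758/16307

Using pₖ = aₖpₖ₋₁ + pₖ₋₂, qₖ = aₖqₖ₋₁ + qₖ₋₂ (with p₋₁=1, p₋₂=0, q₋₁=0, q₋₂=1):
  k=0: a=21, p=21, q=1
  k=1: a=7, p=148, q=7
  k=2: a=17, p=2537, q=120
  k=3: a=1, p=2685, q=127
  k=4: a=3, p=10592, q=501
  k=5: a=2, p=23869, q=1129
  k=6: a=14, p=344758, q=16307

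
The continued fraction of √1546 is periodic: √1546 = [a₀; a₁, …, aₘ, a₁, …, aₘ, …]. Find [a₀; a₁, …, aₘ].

a₀ = ⌊√1546⌋ = 39.
With m₀=0, d₀=1 and mₖ₊₁ = dₖaₖ − mₖ, dₖ₊₁ = (n − mₖ₊₁²)/dₖ, aₖ₊₁ = ⌊(a₀+mₖ₊₁)/dₖ₊₁⌋:
  k=1: m=39, d=25, a=3
  k=2: m=36, d=10, a=7
  k=3: m=34, d=39, a=1
  k=4: m=5, d=39, a=1
  k=5: m=34, d=10, a=7
  k=6: m=36, d=25, a=3
  k=7: m=39, d=1, a=78
d=1 and a=2a₀=78 at k=7, so the next step gives (m, d) = (39, 25) again — its k=1 value — and the period has length 7.

[39; 3, 7, 1, 1, 7, 3, 78]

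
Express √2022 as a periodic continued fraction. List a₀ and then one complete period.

a₀ = ⌊√2022⌋ = 44.
With m₀=0, d₀=1 and mₖ₊₁ = dₖaₖ − mₖ, dₖ₊₁ = (n − mₖ₊₁²)/dₖ, aₖ₊₁ = ⌊(a₀+mₖ₊₁)/dₖ₊₁⌋:
  k=1: m=44, d=86, a=1
  k=2: m=42, d=3, a=28
  k=3: m=42, d=86, a=1
  k=4: m=44, d=1, a=88
d=1 and a=2a₀=88 at k=4, so the next step gives (m, d) = (44, 86) again — its k=1 value — and the period has length 4.

[44; 1, 28, 1, 88]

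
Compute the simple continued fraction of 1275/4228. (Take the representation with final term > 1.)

1275 = 0·4228 + 1275
4228 = 3·1275 + 403
1275 = 3·403 + 66
403 = 6·66 + 7
66 = 9·7 + 3
7 = 2·3 + 1
3 = 3·1 + 0  (stop)
So 1275/4228 = [0; 3, 3, 6, 9, 2, 3].

[0; 3, 3, 6, 9, 2, 3]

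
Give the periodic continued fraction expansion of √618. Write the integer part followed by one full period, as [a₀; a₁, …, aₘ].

a₀ = ⌊√618⌋ = 24.

[24; 1, 6, 8, 6, 1, 48]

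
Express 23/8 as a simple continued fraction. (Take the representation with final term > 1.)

23 = 2*8 + 7
8 = 1*7 + 1
7 = 7*1 + 0  (stop)
So 23/8 = [2; 1, 7].

[2; 1, 7]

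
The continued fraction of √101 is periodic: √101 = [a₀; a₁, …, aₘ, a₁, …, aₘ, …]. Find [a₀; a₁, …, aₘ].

a₀ = ⌊√101⌋ = 10.

[10; 20]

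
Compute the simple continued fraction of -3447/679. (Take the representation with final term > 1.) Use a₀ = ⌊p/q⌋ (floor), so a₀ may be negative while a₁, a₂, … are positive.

-3447 = -6*679 + 627
679 = 1*627 + 52
627 = 12*52 + 3
52 = 17*3 + 1
3 = 3*1 + 0  (stop)
So -3447/679 = [-6; 1, 12, 17, 3].

[-6; 1, 12, 17, 3]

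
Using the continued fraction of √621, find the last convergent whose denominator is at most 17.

√621 = [24; 1, 11, 2, 11, 1, 48, …] (period length 6).
Convergents:
  p_0/q_0 = 24/1
  p_1/q_1 = 25/1
  p_2/q_2 = 299/12
  p_3/q_3 = 623/25
q_2 = 12 ≤ 17 < 25 = q_3, so the answer is 299/12.

299/12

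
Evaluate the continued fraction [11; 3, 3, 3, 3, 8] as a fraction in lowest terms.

10229/905

Using pₖ = aₖpₖ₋₁ + pₖ₋₂ and qₖ = aₖqₖ₋₁ + qₖ₋₂:
  k=0: a=11, p=11, q=1
  k=1: a=3, p=34, q=3
  k=2: a=3, p=113, q=10
  k=3: a=3, p=373, q=33
  k=4: a=3, p=1232, q=109
  k=5: a=8, p=10229, q=905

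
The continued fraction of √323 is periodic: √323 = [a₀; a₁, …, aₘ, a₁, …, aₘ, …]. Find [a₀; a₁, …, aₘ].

[17; 1, 34]

a₀ = ⌊√323⌋ = 17.
With m₀=0, d₀=1 and mₖ₊₁ = dₖaₖ − mₖ, dₖ₊₁ = (n − mₖ₊₁²)/dₖ, aₖ₊₁ = ⌊(a₀+mₖ₊₁)/dₖ₊₁⌋:
  k=1: m=17, d=34, a=1
  k=2: m=17, d=1, a=34
d=1 and a=2a₀=34 at k=2, so the next step gives (m, d) = (17, 34) again — its k=1 value — and the period has length 2.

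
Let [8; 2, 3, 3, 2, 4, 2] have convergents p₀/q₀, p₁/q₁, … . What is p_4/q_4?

Using pₖ = aₖpₖ₋₁ + pₖ₋₂, qₖ = aₖqₖ₋₁ + qₖ₋₂ (with p₋₁=1, p₋₂=0, q₋₁=0, q₋₂=1):
  k=0: a=8, p=8, q=1
  k=1: a=2, p=17, q=2
  k=2: a=3, p=59, q=7
  k=3: a=3, p=194, q=23
  k=4: a=2, p=447, q=53

447/53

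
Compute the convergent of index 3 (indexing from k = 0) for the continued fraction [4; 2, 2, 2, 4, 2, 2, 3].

Using pₖ = aₖpₖ₋₁ + pₖ₋₂, qₖ = aₖqₖ₋₁ + qₖ₋₂ (with p₋₁=1, p₋₂=0, q₋₁=0, q₋₂=1):
  k=0: a=4, p=4, q=1
  k=1: a=2, p=9, q=2
  k=2: a=2, p=22, q=5
  k=3: a=2, p=53, q=12

53/12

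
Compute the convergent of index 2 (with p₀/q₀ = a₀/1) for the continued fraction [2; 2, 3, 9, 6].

17/7

Using pₖ = aₖpₖ₋₁ + pₖ₋₂, qₖ = aₖqₖ₋₁ + qₖ₋₂ (with p₋₁=1, p₋₂=0, q₋₁=0, q₋₂=1):
  k=0: a=2, p=2, q=1
  k=1: a=2, p=5, q=2
  k=2: a=3, p=17, q=7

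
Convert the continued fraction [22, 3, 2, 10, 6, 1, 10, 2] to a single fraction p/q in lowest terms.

262281/11768

Using pₖ = aₖpₖ₋₁ + pₖ₋₂ and qₖ = aₖqₖ₋₁ + qₖ₋₂:
  k=0: a=22, p=22, q=1
  k=1: a=3, p=67, q=3
  k=2: a=2, p=156, q=7
  k=3: a=10, p=1627, q=73
  k=4: a=6, p=9918, q=445
  k=5: a=1, p=11545, q=518
  k=6: a=10, p=125368, q=5625
  k=7: a=2, p=262281, q=11768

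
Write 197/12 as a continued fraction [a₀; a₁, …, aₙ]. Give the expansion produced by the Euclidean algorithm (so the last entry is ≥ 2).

197 = 16*12 + 5
12 = 2*5 + 2
5 = 2*2 + 1
2 = 2*1 + 0  (stop)
So 197/12 = [16; 2, 2, 2].

[16; 2, 2, 2]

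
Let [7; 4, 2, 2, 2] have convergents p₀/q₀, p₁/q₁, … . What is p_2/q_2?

65/9

Using pₖ = aₖpₖ₋₁ + pₖ₋₂, qₖ = aₖqₖ₋₁ + qₖ₋₂ (with p₋₁=1, p₋₂=0, q₋₁=0, q₋₂=1):
  k=0: a=7, p=7, q=1
  k=1: a=4, p=29, q=4
  k=2: a=2, p=65, q=9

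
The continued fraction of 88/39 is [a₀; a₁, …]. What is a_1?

3

88 = 2·39 + 10   →  a_0 = 2
39 = 3·10 + 9   →  a_1 = 3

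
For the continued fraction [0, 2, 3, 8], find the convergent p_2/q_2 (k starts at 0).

Using pₖ = aₖpₖ₋₁ + pₖ₋₂, qₖ = aₖqₖ₋₁ + qₖ₋₂ (with p₋₁=1, p₋₂=0, q₋₁=0, q₋₂=1):
  k=0: a=0, p=0, q=1
  k=1: a=2, p=1, q=2
  k=2: a=3, p=3, q=7

3/7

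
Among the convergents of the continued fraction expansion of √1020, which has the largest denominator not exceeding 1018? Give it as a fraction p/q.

√1020 = [31; 1, 14, 1, 62, …] (period length 4).
Convergents:
  p_0/q_0 = 31/1
  p_1/q_1 = 32/1
  p_2/q_2 = 479/15
  p_3/q_3 = 511/16
  p_4/q_4 = 32161/1007
  p_5/q_5 = 32672/1023
q_4 = 1007 ≤ 1018 < 1023 = q_5, so the answer is 32161/1007.

32161/1007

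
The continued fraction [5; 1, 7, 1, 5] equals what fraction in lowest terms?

Using pₖ = aₖpₖ₋₁ + pₖ₋₂ and qₖ = aₖqₖ₋₁ + qₖ₋₂:
  k=0: a=5, p=5, q=1
  k=1: a=1, p=6, q=1
  k=2: a=7, p=47, q=8
  k=3: a=1, p=53, q=9
  k=4: a=5, p=312, q=53

312/53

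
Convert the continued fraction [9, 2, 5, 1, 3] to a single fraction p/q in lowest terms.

473/50

Fold from the inside: start with 3/1.
  1 + 1/3 = 4/3
  5 + 3/4 = 23/4
  2 + 4/23 = 50/23
  9 + 23/50 = 473/50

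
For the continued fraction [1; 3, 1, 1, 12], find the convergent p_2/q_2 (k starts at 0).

Using pₖ = aₖpₖ₋₁ + pₖ₋₂, qₖ = aₖqₖ₋₁ + qₖ₋₂ (with p₋₁=1, p₋₂=0, q₋₁=0, q₋₂=1):
  k=0: a=1, p=1, q=1
  k=1: a=3, p=4, q=3
  k=2: a=1, p=5, q=4

5/4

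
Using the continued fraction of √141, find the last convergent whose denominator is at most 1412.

15781/1329

√141 = [11; 1, 6, 1, 22, …] (period length 4).
Convergents:
  p_0/q_0 = 11/1
  p_1/q_1 = 12/1
  p_2/q_2 = 83/7
  p_3/q_3 = 95/8
  p_4/q_4 = 2173/183
  p_5/q_5 = 2268/191
  p_6/q_6 = 15781/1329
  p_7/q_7 = 18049/1520
q_6 = 1329 ≤ 1412 < 1520 = q_7, so the answer is 15781/1329.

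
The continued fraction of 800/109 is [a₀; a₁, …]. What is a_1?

2

800 = 7·109 + 37   →  a_0 = 7
109 = 2·37 + 35   →  a_1 = 2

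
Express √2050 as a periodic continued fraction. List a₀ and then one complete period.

a₀ = ⌊√2050⌋ = 45.
With m₀=0, d₀=1 and mₖ₊₁ = dₖaₖ − mₖ, dₖ₊₁ = (n − mₖ₊₁²)/dₖ, aₖ₊₁ = ⌊(a₀+mₖ₊₁)/dₖ₊₁⌋:
  k=1: m=45, d=25, a=3
  k=2: m=30, d=46, a=1
  k=3: m=16, d=39, a=1
  k=4: m=23, d=39, a=1
  k=5: m=16, d=46, a=1
  k=6: m=30, d=25, a=3
  k=7: m=45, d=1, a=90
d=1 and a=2a₀=90 at k=7, so the next step gives (m, d) = (45, 25) again — its k=1 value — and the period has length 7.

[45; 3, 1, 1, 1, 1, 3, 90]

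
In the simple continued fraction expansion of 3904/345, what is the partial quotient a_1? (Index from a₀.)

3904 = 11·345 + 109   →  a_0 = 11
345 = 3·109 + 18   →  a_1 = 3

3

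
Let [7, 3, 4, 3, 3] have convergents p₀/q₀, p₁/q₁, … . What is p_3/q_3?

Using pₖ = aₖpₖ₋₁ + pₖ₋₂, qₖ = aₖqₖ₋₁ + qₖ₋₂ (with p₋₁=1, p₋₂=0, q₋₁=0, q₋₂=1):
  k=0: a=7, p=7, q=1
  k=1: a=3, p=22, q=3
  k=2: a=4, p=95, q=13
  k=3: a=3, p=307, q=42

307/42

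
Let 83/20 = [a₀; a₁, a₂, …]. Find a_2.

1

83 = 4·20 + 3   →  a_0 = 4
20 = 6·3 + 2   →  a_1 = 6
3 = 1·2 + 1   →  a_2 = 1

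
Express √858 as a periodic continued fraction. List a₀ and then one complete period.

a₀ = ⌊√858⌋ = 29.

[29; 3, 2, 3, 58]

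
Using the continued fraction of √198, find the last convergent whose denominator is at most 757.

√198 = [14; 14, 28, …] (period length 2).
Convergents:
  p_0/q_0 = 14/1
  p_1/q_1 = 197/14
  p_2/q_2 = 5530/393
  p_3/q_3 = 77617/5516
q_2 = 393 ≤ 757 < 5516 = q_3, so the answer is 5530/393.

5530/393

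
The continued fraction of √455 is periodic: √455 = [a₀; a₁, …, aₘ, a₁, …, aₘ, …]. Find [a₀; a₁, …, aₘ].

a₀ = ⌊√455⌋ = 21.
With m₀=0, d₀=1 and mₖ₊₁ = dₖaₖ − mₖ, dₖ₊₁ = (n − mₖ₊₁²)/dₖ, aₖ₊₁ = ⌊(a₀+mₖ₊₁)/dₖ₊₁⌋:
  k=1: m=21, d=14, a=3
  k=2: m=21, d=1, a=42
d=1 and a=2a₀=42 at k=2, so the next step gives (m, d) = (21, 14) again — its k=1 value — and the period has length 2.

[21; 3, 42]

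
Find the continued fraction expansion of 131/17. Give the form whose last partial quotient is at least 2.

131 = 7·17 + 12
17 = 1·12 + 5
12 = 2·5 + 2
5 = 2·2 + 1
2 = 2·1 + 0  (stop)
So 131/17 = [7; 1, 2, 2, 2].

[7; 1, 2, 2, 2]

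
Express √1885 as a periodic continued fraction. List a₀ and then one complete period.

[43; 2, 2, 2, 86]

a₀ = ⌊√1885⌋ = 43.
With m₀=0, d₀=1 and mₖ₊₁ = dₖaₖ − mₖ, dₖ₊₁ = (n − mₖ₊₁²)/dₖ, aₖ₊₁ = ⌊(a₀+mₖ₊₁)/dₖ₊₁⌋:
  k=1: m=43, d=36, a=2
  k=2: m=29, d=29, a=2
  k=3: m=29, d=36, a=2
  k=4: m=43, d=1, a=86
d=1 and a=2a₀=86 at k=4, so the next step gives (m, d) = (43, 36) again — its k=1 value — and the period has length 4.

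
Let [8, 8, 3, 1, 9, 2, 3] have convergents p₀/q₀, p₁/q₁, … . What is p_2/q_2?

203/25

Using pₖ = aₖpₖ₋₁ + pₖ₋₂, qₖ = aₖqₖ₋₁ + qₖ₋₂ (with p₋₁=1, p₋₂=0, q₋₁=0, q₋₂=1):
  k=0: a=8, p=8, q=1
  k=1: a=8, p=65, q=8
  k=2: a=3, p=203, q=25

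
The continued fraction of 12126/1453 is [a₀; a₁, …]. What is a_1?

12126 = 8·1453 + 502   →  a_0 = 8
1453 = 2·502 + 449   →  a_1 = 2

2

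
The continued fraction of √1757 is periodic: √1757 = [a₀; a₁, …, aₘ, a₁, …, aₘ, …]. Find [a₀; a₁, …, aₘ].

[41; 1, 10, 1, 82]

a₀ = ⌊√1757⌋ = 41.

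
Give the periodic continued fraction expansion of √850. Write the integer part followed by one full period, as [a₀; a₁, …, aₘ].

a₀ = ⌊√850⌋ = 29.
With m₀=0, d₀=1 and mₖ₊₁ = dₖaₖ − mₖ, dₖ₊₁ = (n − mₖ₊₁²)/dₖ, aₖ₊₁ = ⌊(a₀+mₖ₊₁)/dₖ₊₁⌋:
  k=1: m=29, d=9, a=6
  k=2: m=25, d=25, a=2
  k=3: m=25, d=9, a=6
  k=4: m=29, d=1, a=58
d=1 and a=2a₀=58 at k=4, so the next step gives (m, d) = (29, 9) again — its k=1 value — and the period has length 4.

[29; 6, 2, 6, 58]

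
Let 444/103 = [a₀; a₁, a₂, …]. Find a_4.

1

444 = 4·103 + 32   →  a_0 = 4
103 = 3·32 + 7   →  a_1 = 3
32 = 4·7 + 4   →  a_2 = 4
7 = 1·4 + 3   →  a_3 = 1
4 = 1·3 + 1   →  a_4 = 1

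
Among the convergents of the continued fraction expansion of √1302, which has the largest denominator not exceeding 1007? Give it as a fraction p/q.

31212/865

√1302 = [36; 12, 72, …] (period length 2).
Convergents:
  p_0/q_0 = 36/1
  p_1/q_1 = 433/12
  p_2/q_2 = 31212/865
  p_3/q_3 = 374977/10392
q_2 = 865 ≤ 1007 < 10392 = q_3, so the answer is 31212/865.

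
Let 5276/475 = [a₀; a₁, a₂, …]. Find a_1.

5276 = 11·475 + 51   →  a_0 = 11
475 = 9·51 + 16   →  a_1 = 9

9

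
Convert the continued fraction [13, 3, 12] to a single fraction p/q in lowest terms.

493/37

Using pₖ = aₖpₖ₋₁ + pₖ₋₂ and qₖ = aₖqₖ₋₁ + qₖ₋₂:
  k=0: a=13, p=13, q=1
  k=1: a=3, p=40, q=3
  k=2: a=12, p=493, q=37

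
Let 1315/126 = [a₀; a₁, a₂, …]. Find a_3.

1315 = 10·126 + 55   →  a_0 = 10
126 = 2·55 + 16   →  a_1 = 2
55 = 3·16 + 7   →  a_2 = 3
16 = 2·7 + 2   →  a_3 = 2

2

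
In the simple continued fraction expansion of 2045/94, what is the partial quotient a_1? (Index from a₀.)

1

2045 = 21·94 + 71   →  a_0 = 21
94 = 1·71 + 23   →  a_1 = 1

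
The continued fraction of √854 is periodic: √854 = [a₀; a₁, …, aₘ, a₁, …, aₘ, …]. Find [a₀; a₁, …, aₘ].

[29; 4, 2, 11, 4, 11, 2, 4, 58]

a₀ = ⌊√854⌋ = 29.
With m₀=0, d₀=1 and mₖ₊₁ = dₖaₖ − mₖ, dₖ₊₁ = (n − mₖ₊₁²)/dₖ, aₖ₊₁ = ⌊(a₀+mₖ₊₁)/dₖ₊₁⌋:
  k=1: m=29, d=13, a=4
  k=2: m=23, d=25, a=2
  k=3: m=27, d=5, a=11
  k=4: m=28, d=14, a=4
  k=5: m=28, d=5, a=11
  k=6: m=27, d=25, a=2
  k=7: m=23, d=13, a=4
  k=8: m=29, d=1, a=58
d=1 and a=2a₀=58 at k=8, so the next step gives (m, d) = (29, 13) again — its k=1 value — and the period has length 8.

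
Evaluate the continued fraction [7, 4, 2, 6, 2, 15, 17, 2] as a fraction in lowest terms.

490546/67905

Using pₖ = aₖpₖ₋₁ + pₖ₋₂ and qₖ = aₖqₖ₋₁ + qₖ₋₂:
  k=0: a=7, p=7, q=1
  k=1: a=4, p=29, q=4
  k=2: a=2, p=65, q=9
  k=3: a=6, p=419, q=58
  k=4: a=2, p=903, q=125
  k=5: a=15, p=13964, q=1933
  k=6: a=17, p=238291, q=32986
  k=7: a=2, p=490546, q=67905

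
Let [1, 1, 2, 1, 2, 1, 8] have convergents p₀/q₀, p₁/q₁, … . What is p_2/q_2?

Using pₖ = aₖpₖ₋₁ + pₖ₋₂, qₖ = aₖqₖ₋₁ + qₖ₋₂ (with p₋₁=1, p₋₂=0, q₋₁=0, q₋₂=1):
  k=0: a=1, p=1, q=1
  k=1: a=1, p=2, q=1
  k=2: a=2, p=5, q=3

5/3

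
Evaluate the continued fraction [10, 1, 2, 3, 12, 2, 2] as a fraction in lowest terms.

Fold from the inside: start with 2/1.
  2 + 1/2 = 5/2
  12 + 2/5 = 62/5
  3 + 5/62 = 191/62
  2 + 62/191 = 444/191
  1 + 191/444 = 635/444
  10 + 444/635 = 6794/635

6794/635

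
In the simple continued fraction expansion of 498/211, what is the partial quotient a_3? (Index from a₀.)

3

498 = 2·211 + 76   →  a_0 = 2
211 = 2·76 + 59   →  a_1 = 2
76 = 1·59 + 17   →  a_2 = 1
59 = 3·17 + 8   →  a_3 = 3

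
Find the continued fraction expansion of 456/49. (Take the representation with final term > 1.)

[9; 3, 3, 1, 3]

456 = 9*49 + 15
49 = 3*15 + 4
15 = 3*4 + 3
4 = 1*3 + 1
3 = 3*1 + 0  (stop)
So 456/49 = [9; 3, 3, 1, 3].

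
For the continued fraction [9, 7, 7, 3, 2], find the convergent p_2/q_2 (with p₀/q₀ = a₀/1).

457/50

Using pₖ = aₖpₖ₋₁ + pₖ₋₂, qₖ = aₖqₖ₋₁ + qₖ₋₂ (with p₋₁=1, p₋₂=0, q₋₁=0, q₋₂=1):
  k=0: a=9, p=9, q=1
  k=1: a=7, p=64, q=7
  k=2: a=7, p=457, q=50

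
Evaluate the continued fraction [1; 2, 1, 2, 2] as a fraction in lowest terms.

26/19

Fold from the inside: start with 2/1.
  2 + 1/2 = 5/2
  1 + 2/5 = 7/5
  2 + 5/7 = 19/7
  1 + 7/19 = 26/19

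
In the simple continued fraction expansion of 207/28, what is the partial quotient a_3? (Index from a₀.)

207 = 7·28 + 11   →  a_0 = 7
28 = 2·11 + 6   →  a_1 = 2
11 = 1·6 + 5   →  a_2 = 1
6 = 1·5 + 1   →  a_3 = 1

1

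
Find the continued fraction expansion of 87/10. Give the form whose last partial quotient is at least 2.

87 = 8*10 + 7
10 = 1*7 + 3
7 = 2*3 + 1
3 = 3*1 + 0  (stop)
So 87/10 = [8; 1, 2, 3].

[8; 1, 2, 3]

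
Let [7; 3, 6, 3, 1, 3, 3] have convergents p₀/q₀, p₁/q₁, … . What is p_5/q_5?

Using pₖ = aₖpₖ₋₁ + pₖ₋₂, qₖ = aₖqₖ₋₁ + qₖ₋₂ (with p₋₁=1, p₋₂=0, q₋₁=0, q₋₂=1):
  k=0: a=7, p=7, q=1
  k=1: a=3, p=22, q=3
  k=2: a=6, p=139, q=19
  k=3: a=3, p=439, q=60
  k=4: a=1, p=578, q=79
  k=5: a=3, p=2173, q=297

2173/297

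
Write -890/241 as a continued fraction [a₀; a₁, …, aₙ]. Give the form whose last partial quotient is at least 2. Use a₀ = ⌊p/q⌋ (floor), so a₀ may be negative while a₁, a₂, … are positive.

[-4; 3, 3, 1, 8, 2]

-890 = -4*241 + 74
241 = 3*74 + 19
74 = 3*19 + 17
19 = 1*17 + 2
17 = 8*2 + 1
2 = 2*1 + 0  (stop)
So -890/241 = [-4; 3, 3, 1, 8, 2].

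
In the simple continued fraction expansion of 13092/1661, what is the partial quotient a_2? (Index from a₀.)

7

13092 = 7·1661 + 1465   →  a_0 = 7
1661 = 1·1465 + 196   →  a_1 = 1
1465 = 7·196 + 93   →  a_2 = 7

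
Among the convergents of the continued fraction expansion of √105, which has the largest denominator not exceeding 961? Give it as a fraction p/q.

3361/328

√105 = [10; 4, 20, …] (period length 2).
Convergents:
  p_0/q_0 = 10/1
  p_1/q_1 = 41/4
  p_2/q_2 = 830/81
  p_3/q_3 = 3361/328
  p_4/q_4 = 68050/6641
q_3 = 328 ≤ 961 < 6641 = q_4, so the answer is 3361/328.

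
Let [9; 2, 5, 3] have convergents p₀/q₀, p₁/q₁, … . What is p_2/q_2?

Using pₖ = aₖpₖ₋₁ + pₖ₋₂, qₖ = aₖqₖ₋₁ + qₖ₋₂ (with p₋₁=1, p₋₂=0, q₋₁=0, q₋₂=1):
  k=0: a=9, p=9, q=1
  k=1: a=2, p=19, q=2
  k=2: a=5, p=104, q=11

104/11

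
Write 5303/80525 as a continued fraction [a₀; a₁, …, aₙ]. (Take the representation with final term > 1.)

5303 = 0*80525 + 5303
80525 = 15*5303 + 980
5303 = 5*980 + 403
980 = 2*403 + 174
403 = 2*174 + 55
174 = 3*55 + 9
55 = 6*9 + 1
9 = 9*1 + 0  (stop)
So 5303/80525 = [0; 15, 5, 2, 2, 3, 6, 9].

[0; 15, 5, 2, 2, 3, 6, 9]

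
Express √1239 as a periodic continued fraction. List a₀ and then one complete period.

a₀ = ⌊√1239⌋ = 35.
With m₀=0, d₀=1 and mₖ₊₁ = dₖaₖ − mₖ, dₖ₊₁ = (n − mₖ₊₁²)/dₖ, aₖ₊₁ = ⌊(a₀+mₖ₊₁)/dₖ₊₁⌋:
  k=1: m=35, d=14, a=5
  k=2: m=35, d=1, a=70
d=1 and a=2a₀=70 at k=2, so the next step gives (m, d) = (35, 14) again — its k=1 value — and the period has length 2.

[35; 5, 70]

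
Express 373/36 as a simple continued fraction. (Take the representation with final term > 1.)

[10; 2, 1, 3, 3]

373 = 10×36 + 13
36 = 2×13 + 10
13 = 1×10 + 3
10 = 3×3 + 1
3 = 3×1 + 0  (stop)
So 373/36 = [10; 2, 1, 3, 3].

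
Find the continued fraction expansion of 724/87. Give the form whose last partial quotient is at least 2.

[8; 3, 9, 3]

724 = 8×87 + 28
87 = 3×28 + 3
28 = 9×3 + 1
3 = 3×1 + 0  (stop)
So 724/87 = [8; 3, 9, 3].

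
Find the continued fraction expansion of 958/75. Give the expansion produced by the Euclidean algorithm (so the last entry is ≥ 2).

958 = 12*75 + 58
75 = 1*58 + 17
58 = 3*17 + 7
17 = 2*7 + 3
7 = 2*3 + 1
3 = 3*1 + 0  (stop)
So 958/75 = [12; 1, 3, 2, 2, 3].

[12; 1, 3, 2, 2, 3]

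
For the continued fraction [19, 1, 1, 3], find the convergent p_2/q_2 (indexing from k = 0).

Using pₖ = aₖpₖ₋₁ + pₖ₋₂, qₖ = aₖqₖ₋₁ + qₖ₋₂ (with p₋₁=1, p₋₂=0, q₋₁=0, q₋₂=1):
  k=0: a=19, p=19, q=1
  k=1: a=1, p=20, q=1
  k=2: a=1, p=39, q=2

39/2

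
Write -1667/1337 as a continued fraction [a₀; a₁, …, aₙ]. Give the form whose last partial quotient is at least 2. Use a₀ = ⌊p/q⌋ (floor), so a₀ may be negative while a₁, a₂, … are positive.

[-2; 1, 3, 19, 2, 2, 3]

-1667 = -2*1337 + 1007
1337 = 1*1007 + 330
1007 = 3*330 + 17
330 = 19*17 + 7
17 = 2*7 + 3
7 = 2*3 + 1
3 = 3*1 + 0  (stop)
So -1667/1337 = [-2; 1, 3, 19, 2, 2, 3].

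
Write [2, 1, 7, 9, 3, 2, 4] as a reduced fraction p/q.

Fold from the inside: start with 4/1.
  2 + 1/4 = 9/4
  3 + 4/9 = 31/9
  9 + 9/31 = 288/31
  7 + 31/288 = 2047/288
  1 + 288/2047 = 2335/2047
  2 + 2047/2335 = 6717/2335

6717/2335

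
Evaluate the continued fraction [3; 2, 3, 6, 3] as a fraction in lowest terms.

477/139

Fold from the inside: start with 3/1.
  6 + 1/3 = 19/3
  3 + 3/19 = 60/19
  2 + 19/60 = 139/60
  3 + 60/139 = 477/139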